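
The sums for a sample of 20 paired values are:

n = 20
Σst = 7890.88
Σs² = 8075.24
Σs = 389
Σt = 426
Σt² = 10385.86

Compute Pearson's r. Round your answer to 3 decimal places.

-0.483

r = (nΣst − ΣsΣt) / √[(nΣs² − (Σs)²)(nΣt² − (Σt)²)]
Numerator: 20×7890.88 − 389×426 = -7896.4
Denominator: √[(161504.8 − 151321)(207717.2 − 181476)] = √[10183.8 × 26241.2] = 16347.3280
r = -7896.4 / 16347.3280 ≈ -0.483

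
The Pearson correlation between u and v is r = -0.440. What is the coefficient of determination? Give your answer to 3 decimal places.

0.194

r² = (-0.440)² = 0.194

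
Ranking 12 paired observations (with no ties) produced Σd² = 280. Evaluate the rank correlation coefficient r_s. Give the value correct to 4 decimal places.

ρ = 1 − 6Σd² / [n(n²−1)] = 1 − 6×280 / (12×143)
  = 1 − 1680/1716 = 1 − 0.97902 ≈ 0.0210

0.0210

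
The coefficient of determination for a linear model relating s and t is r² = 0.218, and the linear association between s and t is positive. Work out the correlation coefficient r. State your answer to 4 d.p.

0.4669

|r| = √0.218 = 0.4669
The association is positive, so r = 0.4669.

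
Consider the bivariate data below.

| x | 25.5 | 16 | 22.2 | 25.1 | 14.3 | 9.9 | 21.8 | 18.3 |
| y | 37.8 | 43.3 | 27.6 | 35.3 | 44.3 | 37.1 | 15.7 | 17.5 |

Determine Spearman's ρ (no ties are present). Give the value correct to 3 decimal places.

-0.310

Rank x: 8, 3, 6, 7, 2, 1, 5, 4
Rank y: 6, 7, 3, 4, 8, 5, 1, 2
d = rank(x) − rank(y): 2, -4, 3, 3, -6, -4, 4, 2; Σd² = 110
ρ = 1 − 6Σd² / [n(n²−1)] = 1 − 6×110 / (8×63) = 1 − 660/504 ≈ -0.310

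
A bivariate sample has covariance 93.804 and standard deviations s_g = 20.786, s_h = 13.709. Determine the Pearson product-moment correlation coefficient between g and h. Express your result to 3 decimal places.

r = Cov(g,h) / (s_g · s_h) = 93.804 / (20.786 × 13.709)
  = 93.804 / 284.9553 ≈ 0.329

0.329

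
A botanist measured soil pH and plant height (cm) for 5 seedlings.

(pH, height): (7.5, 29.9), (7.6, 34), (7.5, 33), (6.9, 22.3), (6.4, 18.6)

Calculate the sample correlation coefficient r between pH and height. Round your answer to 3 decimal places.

n = 5, Σx = 35.9, Σy = 137.8, Σx² = 258.83, Σy² = 3982.26, Σxy = 1003.06
nΣxy − ΣxΣy = 5015.3 − 4947.02 = 68.28
nΣx² − (Σx)² = 1294.15 − 1288.81 = 5.34; nΣy² − (Σy)² = 19911.3 − 18988.84 = 922.46
r = 68.28 / √(5.34 × 922.46) = 68.28 / 70.1850 ≈ 0.973

0.973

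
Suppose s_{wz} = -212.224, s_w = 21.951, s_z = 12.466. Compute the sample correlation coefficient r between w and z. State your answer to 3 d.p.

r = Cov(w,z) / (s_w · s_z) = -212.224 / (21.951 × 12.466)
  = -212.224 / 273.6412 ≈ -0.776

-0.776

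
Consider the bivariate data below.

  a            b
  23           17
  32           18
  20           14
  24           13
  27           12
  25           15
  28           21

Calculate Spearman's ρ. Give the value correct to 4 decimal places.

Rank a: 2, 7, 1, 3, 5, 4, 6
Rank b: 5, 6, 3, 2, 1, 4, 7
d = rank(a) − rank(b): -3, 1, -2, 1, 4, 0, -1; Σd² = 32
ρ = 1 − 6Σd² / [n(n²−1)] = 1 − 6×32 / (7×48) = 1 − 192/336 ≈ 0.4286

0.4286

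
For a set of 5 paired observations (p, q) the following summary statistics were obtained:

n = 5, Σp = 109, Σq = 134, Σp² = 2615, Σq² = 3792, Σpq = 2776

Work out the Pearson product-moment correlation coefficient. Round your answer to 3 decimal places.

r = (nΣpq − ΣpΣq) / √[(nΣp² − (Σp)²)(nΣq² − (Σq)²)]
Numerator: 5×2776 − 109×134 = -726
Denominator: √[(13075 − 11881)(18960 − 17956)] = √[1194 × 1004] = 1094.8863
r = -726 / 1094.8863 ≈ -0.663

-0.663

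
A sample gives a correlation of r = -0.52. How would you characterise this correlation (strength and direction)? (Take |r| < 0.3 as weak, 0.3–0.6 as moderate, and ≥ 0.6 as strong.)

r = -0.52 < 0 so the relationship is negative.
|r| = 0.52, which falls in the moderate range.

moderate negative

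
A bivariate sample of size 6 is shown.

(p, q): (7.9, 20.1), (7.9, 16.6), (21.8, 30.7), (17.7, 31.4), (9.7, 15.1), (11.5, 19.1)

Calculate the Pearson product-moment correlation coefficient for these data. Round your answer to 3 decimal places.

0.910

n = 6, Σp = 76.5, Σq = 133, Σp² = 1139.69, Σq² = 3200.84, Σpq = 1881.09
nΣpq − ΣpΣq = 11286.54 − 10174.5 = 1112.04
nΣp² − (Σp)² = 6838.14 − 5852.25 = 985.89; nΣq² − (Σq)² = 19205.04 − 17689 = 1516.04
r = 1112.04 / √(985.89 × 1516.04) = 1112.04 / 1222.5583 ≈ 0.910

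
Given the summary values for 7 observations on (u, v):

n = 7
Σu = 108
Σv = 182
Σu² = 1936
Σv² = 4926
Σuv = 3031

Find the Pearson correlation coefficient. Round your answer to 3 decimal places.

0.975

r = (nΣuv − ΣuΣv) / √[(nΣu² − (Σu)²)(nΣv² − (Σv)²)]
Numerator: 7×3031 − 108×182 = 1561
Denominator: √[(13552 − 11664)(34482 − 33124)] = √[1888 × 1358] = 1601.2195
r = 1561 / 1601.2195 ≈ 0.975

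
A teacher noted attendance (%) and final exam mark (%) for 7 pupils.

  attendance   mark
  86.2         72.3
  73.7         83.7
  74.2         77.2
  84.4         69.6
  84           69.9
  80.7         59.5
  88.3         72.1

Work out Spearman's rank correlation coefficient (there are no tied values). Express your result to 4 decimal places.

-0.3571

Rank attendance: 6, 1, 2, 5, 4, 3, 7
Rank mark: 5, 7, 6, 2, 3, 1, 4
d = rank(attendance) − rank(mark): 1, -6, -4, 3, 1, 2, 3; Σd² = 76
ρ = 1 − 6Σd² / [n(n²−1)] = 1 − 6×76 / (7×48) = 1 − 456/336 ≈ -0.3571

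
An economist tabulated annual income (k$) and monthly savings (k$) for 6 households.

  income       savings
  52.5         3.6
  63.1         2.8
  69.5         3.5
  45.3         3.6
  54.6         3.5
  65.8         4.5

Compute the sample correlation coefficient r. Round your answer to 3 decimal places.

n = 6, Σx = 350.8, Σy = 21.5, Σx² = 20931, Σy² = 78.51, Σxy = 1259.21
nΣxy − ΣxΣy = 7555.26 − 7542.2 = 13.06
nΣx² − (Σx)² = 125586 − 123060.64 = 2525.36; nΣy² − (Σy)² = 471.06 − 462.25 = 8.81
r = 13.06 / √(2525.36 × 8.81) = 13.06 / 149.1590 ≈ 0.088

0.088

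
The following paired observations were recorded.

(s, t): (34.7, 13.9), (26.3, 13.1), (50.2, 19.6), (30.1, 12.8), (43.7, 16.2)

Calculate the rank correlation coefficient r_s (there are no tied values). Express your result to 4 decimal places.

0.9000

Rank s: 3, 1, 5, 2, 4
Rank t: 3, 2, 5, 1, 4
d = rank(s) − rank(t): 0, -1, 0, 1, 0; Σd² = 2
ρ = 1 − 6Σd² / [n(n²−1)] = 1 − 6×2 / (5×24) = 1 − 12/120 ≈ 0.9000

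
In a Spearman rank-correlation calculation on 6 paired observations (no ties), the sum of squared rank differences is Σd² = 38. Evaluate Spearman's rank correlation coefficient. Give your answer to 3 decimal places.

ρ = 1 − 6Σd² / [n(n²−1)] = 1 − 6×38 / (6×35)
  = 1 − 228/210 = 1 − 1.0857 ≈ -0.086

-0.086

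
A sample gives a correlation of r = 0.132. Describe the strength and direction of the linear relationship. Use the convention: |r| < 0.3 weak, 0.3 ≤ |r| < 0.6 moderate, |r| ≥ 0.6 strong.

weak positive

r = 0.132 > 0 so the relationship is positive.
|r| = 0.132, which falls in the weak range.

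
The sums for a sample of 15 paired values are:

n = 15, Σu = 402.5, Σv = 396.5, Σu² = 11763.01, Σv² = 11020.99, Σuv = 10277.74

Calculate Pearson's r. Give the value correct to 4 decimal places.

-0.5016

r = (nΣuv − ΣuΣv) / √[(nΣu² − (Σu)²)(nΣv² − (Σv)²)]
Numerator: 15×10277.74 − 402.5×396.5 = -5425.15
Denominator: √[(176445.15 − 162006.25)(165314.85 − 157212.25)] = √[14438.9 × 8102.6] = 10816.3132
r = -5425.15 / 10816.3132 ≈ -0.5016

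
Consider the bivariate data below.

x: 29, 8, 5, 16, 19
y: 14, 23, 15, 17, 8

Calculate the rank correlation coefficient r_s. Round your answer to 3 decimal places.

Rank x: 5, 2, 1, 3, 4
Rank y: 2, 5, 3, 4, 1
d = rank(x) − rank(y): 3, -3, -2, -1, 3; Σd² = 32
ρ = 1 − 6Σd² / [n(n²−1)] = 1 − 6×32 / (5×24) = 1 − 192/120 ≈ -0.600

-0.600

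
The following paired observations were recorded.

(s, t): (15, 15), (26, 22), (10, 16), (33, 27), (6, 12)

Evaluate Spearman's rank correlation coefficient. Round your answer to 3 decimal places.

Rank s: 3, 4, 2, 5, 1
Rank t: 2, 4, 3, 5, 1
d = rank(s) − rank(t): 1, 0, -1, 0, 0; Σd² = 2
ρ = 1 − 6Σd² / [n(n²−1)] = 1 − 6×2 / (5×24) = 1 − 12/120 ≈ 0.900

0.900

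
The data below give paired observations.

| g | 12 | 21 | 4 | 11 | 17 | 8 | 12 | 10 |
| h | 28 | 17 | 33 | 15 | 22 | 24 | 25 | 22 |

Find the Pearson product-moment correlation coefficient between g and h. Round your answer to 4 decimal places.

n = 8, Σg = 95, Σh = 186, Σg² = 1319, Σh² = 4556, Σgh = 2076
nΣgh − ΣgΣh = 16608 − 17670 = -1062
nΣg² − (Σg)² = 10552 − 9025 = 1527; nΣh² − (Σh)² = 36448 − 34596 = 1852
r = -1062 / √(1527 × 1852) = -1062 / 1681.6670 ≈ -0.6315

-0.6315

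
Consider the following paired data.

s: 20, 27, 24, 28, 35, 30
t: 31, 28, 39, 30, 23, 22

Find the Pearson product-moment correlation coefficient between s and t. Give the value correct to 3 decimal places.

n = 6, Σs = 164, Σt = 173, Σs² = 4614, Σt² = 5179, Σst = 4617
nΣst − ΣsΣt = 27702 − 28372 = -670
nΣs² − (Σs)² = 27684 − 26896 = 788; nΣt² − (Σt)² = 31074 − 29929 = 1145
r = -670 / √(788 × 1145) = -670 / 949.8737 ≈ -0.705

-0.705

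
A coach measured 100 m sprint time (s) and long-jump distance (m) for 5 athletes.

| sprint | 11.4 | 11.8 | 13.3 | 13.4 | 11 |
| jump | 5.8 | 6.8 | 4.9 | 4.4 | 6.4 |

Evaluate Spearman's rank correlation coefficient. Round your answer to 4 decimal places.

-0.7000

Rank sprint: 2, 3, 4, 5, 1
Rank jump: 3, 5, 2, 1, 4
d = rank(sprint) − rank(jump): -1, -2, 2, 4, -3; Σd² = 34
ρ = 1 − 6Σd² / [n(n²−1)] = 1 − 6×34 / (5×24) = 1 − 204/120 ≈ -0.7000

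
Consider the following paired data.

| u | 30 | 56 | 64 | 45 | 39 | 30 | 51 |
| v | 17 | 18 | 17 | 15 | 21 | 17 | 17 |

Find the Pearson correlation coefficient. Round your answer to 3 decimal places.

n = 7, Σu = 315, Σv = 122, Σu² = 15179, Σv² = 2146, Σuv = 5477
nΣuv − ΣuΣv = 38339 − 38430 = -91
nΣu² − (Σu)² = 106253 − 99225 = 7028; nΣv² − (Σv)² = 15022 − 14884 = 138
r = -91 / √(7028 × 138) = -91 / 984.8167 ≈ -0.092

-0.092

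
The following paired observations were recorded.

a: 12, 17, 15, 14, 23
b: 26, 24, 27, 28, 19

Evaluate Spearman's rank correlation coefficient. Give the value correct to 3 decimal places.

-0.700

Rank a: 1, 4, 3, 2, 5
Rank b: 3, 2, 4, 5, 1
d = rank(a) − rank(b): -2, 2, -1, -3, 4; Σd² = 34
ρ = 1 − 6Σd² / [n(n²−1)] = 1 − 6×34 / (5×24) = 1 − 204/120 ≈ -0.700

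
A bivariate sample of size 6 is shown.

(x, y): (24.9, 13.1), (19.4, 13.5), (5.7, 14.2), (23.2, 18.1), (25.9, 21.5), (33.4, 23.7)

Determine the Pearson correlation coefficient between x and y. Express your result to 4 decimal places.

n = 6, Σx = 132.5, Σy = 104.1, Σx² = 3353.47, Σy² = 1907.05, Σxy = 2437.38
nΣxy − ΣxΣy = 14624.28 − 13793.25 = 831.03
nΣx² − (Σx)² = 20120.82 − 17556.25 = 2564.57; nΣy² − (Σy)² = 11442.3 − 10836.81 = 605.49
r = 831.03 / √(2564.57 × 605.49) = 831.03 / 1246.1226 ≈ 0.6669

0.6669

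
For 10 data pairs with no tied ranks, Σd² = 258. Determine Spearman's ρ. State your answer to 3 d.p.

ρ = 1 − 6Σd² / [n(n²−1)] = 1 − 6×258 / (10×99)
  = 1 − 1548/990 = 1 − 1.5636 ≈ -0.564

-0.564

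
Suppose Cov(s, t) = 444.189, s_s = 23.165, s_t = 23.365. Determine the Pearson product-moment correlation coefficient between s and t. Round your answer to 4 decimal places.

r = Cov(s,t) / (s_s · s_t) = 444.189 / (23.165 × 23.365)
  = 444.189 / 541.2502 ≈ 0.8207

0.8207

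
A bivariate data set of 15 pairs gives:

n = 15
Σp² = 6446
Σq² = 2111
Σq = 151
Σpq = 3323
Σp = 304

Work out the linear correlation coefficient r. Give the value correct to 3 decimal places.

0.640

r = (nΣpq − ΣpΣq) / √[(nΣp² − (Σp)²)(nΣq² − (Σq)²)]
Numerator: 15×3323 − 304×151 = 3941
Denominator: √[(96690 − 92416)(31665 − 22801)] = √[4274 × 8864] = 6155.0578
r = 3941 / 6155.0578 ≈ 0.640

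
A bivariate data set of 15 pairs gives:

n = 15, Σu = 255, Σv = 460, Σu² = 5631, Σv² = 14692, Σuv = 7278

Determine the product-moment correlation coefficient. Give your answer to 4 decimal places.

r = (nΣuv − ΣuΣv) / √[(nΣu² − (Σu)²)(nΣv² − (Σv)²)]
Numerator: 15×7278 − 255×460 = -8130
Denominator: √[(84465 − 65025)(220380 − 211600)] = √[19440 × 8780] = 13064.5781
r = -8130 / 13064.5781 ≈ -0.6223

-0.6223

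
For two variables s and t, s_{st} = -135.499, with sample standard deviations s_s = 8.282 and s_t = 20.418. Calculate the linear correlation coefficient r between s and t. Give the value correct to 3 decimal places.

-0.801

r = Cov(s,t) / (s_s · s_t) = -135.499 / (8.282 × 20.418)
  = -135.499 / 169.1019 ≈ -0.801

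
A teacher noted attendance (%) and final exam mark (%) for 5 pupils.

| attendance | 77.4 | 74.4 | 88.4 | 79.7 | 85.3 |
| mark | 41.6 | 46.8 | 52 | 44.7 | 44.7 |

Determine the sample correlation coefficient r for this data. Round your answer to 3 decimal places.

0.578

n = 5, Σx = 405.2, Σy = 229.8, Σx² = 32968.86, Σy² = 10620.98, Σxy = 18674.06
nΣxy − ΣxΣy = 93370.3 − 93114.96 = 255.34
nΣx² − (Σx)² = 164844.3 − 164187.04 = 657.26; nΣy² − (Σy)² = 53104.9 − 52808.04 = 296.86
r = 255.34 / √(657.26 × 296.86) = 255.34 / 441.7173 ≈ 0.578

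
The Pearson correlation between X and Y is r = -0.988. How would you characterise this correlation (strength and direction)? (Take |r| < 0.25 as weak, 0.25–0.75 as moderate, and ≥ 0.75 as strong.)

r = -0.988 < 0 so the relationship is negative.
|r| = 0.988, which falls in the strong range.

strong negative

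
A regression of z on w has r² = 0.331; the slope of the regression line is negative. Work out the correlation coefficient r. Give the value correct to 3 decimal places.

|r| = √0.331 = 0.575
The association is negative, so r = −0.575.

-0.575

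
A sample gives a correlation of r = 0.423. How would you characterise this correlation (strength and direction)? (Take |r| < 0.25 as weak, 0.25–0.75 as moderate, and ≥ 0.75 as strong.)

r = 0.423 > 0 so the relationship is positive.
|r| = 0.423, which falls in the moderate range.

moderate positive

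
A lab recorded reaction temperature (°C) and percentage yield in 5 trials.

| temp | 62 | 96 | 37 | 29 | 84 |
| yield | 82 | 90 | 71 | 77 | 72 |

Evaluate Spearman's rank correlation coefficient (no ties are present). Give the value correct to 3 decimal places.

Rank temp: 3, 5, 2, 1, 4
Rank yield: 4, 5, 1, 3, 2
d = rank(temp) − rank(yield): -1, 0, 1, -2, 2; Σd² = 10
ρ = 1 − 6Σd² / [n(n²−1)] = 1 − 6×10 / (5×24) = 1 − 60/120 ≈ 0.500

0.500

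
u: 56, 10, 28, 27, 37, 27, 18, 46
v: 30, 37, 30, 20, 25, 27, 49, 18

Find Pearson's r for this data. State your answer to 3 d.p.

n = 8, Σu = 249, Σv = 236, Σu² = 9287, Σv² = 7648, Σuv = 6794
nΣuv − ΣuΣv = 54352 − 58764 = -4412
nΣu² − (Σu)² = 74296 − 62001 = 12295; nΣv² − (Σv)² = 61184 − 55696 = 5488
r = -4412 / √(12295 × 5488) = -4412 / 8214.3143 ≈ -0.537

-0.537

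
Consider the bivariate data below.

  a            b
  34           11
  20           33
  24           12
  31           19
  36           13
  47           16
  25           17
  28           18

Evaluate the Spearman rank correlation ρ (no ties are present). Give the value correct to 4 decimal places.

-0.4048

Rank a: 6, 1, 2, 5, 7, 8, 3, 4
Rank b: 1, 8, 2, 7, 3, 4, 5, 6
d = rank(a) − rank(b): 5, -7, 0, -2, 4, 4, -2, -2; Σd² = 118
ρ = 1 − 6Σd² / [n(n²−1)] = 1 − 6×118 / (8×63) = 1 − 708/504 ≈ -0.4048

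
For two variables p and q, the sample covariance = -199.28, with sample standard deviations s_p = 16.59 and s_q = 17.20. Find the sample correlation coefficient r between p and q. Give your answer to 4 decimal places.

r = Cov(p,q) / (s_p · s_q) = -199.28 / (16.59 × 17.20)
  = -199.28 / 285.3480 ≈ -0.6984

-0.6984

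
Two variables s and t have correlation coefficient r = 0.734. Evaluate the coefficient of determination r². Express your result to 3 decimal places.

r² = (0.734)² = 0.539

0.539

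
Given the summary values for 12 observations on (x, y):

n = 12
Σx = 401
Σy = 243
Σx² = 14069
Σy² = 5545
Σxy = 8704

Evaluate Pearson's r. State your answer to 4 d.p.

0.9034

r = (nΣxy − ΣxΣy) / √[(nΣx² − (Σx)²)(nΣy² − (Σy)²)]
Numerator: 12×8704 − 401×243 = 7005
Denominator: √[(168828 − 160801)(66540 − 59049)] = √[8027 × 7491] = 7754.3702
r = 7005 / 7754.3702 ≈ 0.9034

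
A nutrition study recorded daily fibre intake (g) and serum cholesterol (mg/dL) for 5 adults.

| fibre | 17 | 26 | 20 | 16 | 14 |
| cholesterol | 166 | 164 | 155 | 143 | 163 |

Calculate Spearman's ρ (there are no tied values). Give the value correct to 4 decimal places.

0.3000

Rank fibre: 3, 5, 4, 2, 1
Rank cholesterol: 5, 4, 2, 1, 3
d = rank(fibre) − rank(cholesterol): -2, 1, 2, 1, -2; Σd² = 14
ρ = 1 − 6Σd² / [n(n²−1)] = 1 − 6×14 / (5×24) = 1 − 84/120 ≈ 0.3000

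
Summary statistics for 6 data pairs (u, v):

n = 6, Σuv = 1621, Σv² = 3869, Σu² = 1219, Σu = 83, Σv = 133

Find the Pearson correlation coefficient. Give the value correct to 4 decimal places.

r = (nΣuv − ΣuΣv) / √[(nΣu² − (Σu)²)(nΣv² − (Σv)²)]
Numerator: 6×1621 − 83×133 = -1313
Denominator: √[(7314 − 6889)(23214 − 17689)] = √[425 × 5525] = 1532.3593
r = -1313 / 1532.3593 ≈ -0.8568

-0.8568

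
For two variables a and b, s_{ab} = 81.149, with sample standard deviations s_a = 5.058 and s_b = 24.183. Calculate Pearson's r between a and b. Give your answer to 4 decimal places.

r = Cov(a,b) / (s_a · s_b) = 81.149 / (5.058 × 24.183)
  = 81.149 / 122.3176 ≈ 0.6634

0.6634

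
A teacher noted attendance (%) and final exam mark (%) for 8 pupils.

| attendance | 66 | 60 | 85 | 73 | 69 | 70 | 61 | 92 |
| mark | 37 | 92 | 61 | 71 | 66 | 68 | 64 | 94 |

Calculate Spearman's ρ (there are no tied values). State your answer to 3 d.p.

0.214

Rank attendance: 3, 1, 7, 6, 4, 5, 2, 8
Rank mark: 1, 7, 2, 6, 4, 5, 3, 8
d = rank(attendance) − rank(mark): 2, -6, 5, 0, 0, 0, -1, 0; Σd² = 66
ρ = 1 − 6Σd² / [n(n²−1)] = 1 − 6×66 / (8×63) = 1 − 396/504 ≈ 0.214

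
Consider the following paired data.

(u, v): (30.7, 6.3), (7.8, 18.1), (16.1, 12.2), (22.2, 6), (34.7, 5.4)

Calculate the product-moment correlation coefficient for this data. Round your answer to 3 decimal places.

n = 5, Σu = 111.5, Σv = 48, Σu² = 2959.47, Σv² = 581.3, Σuv = 851.59
nΣuv − ΣuΣv = 4257.95 − 5352 = -1094.05
nΣu² − (Σu)² = 14797.35 − 12432.25 = 2365.1; nΣv² − (Σv)² = 2906.5 − 2304 = 602.5
r = -1094.05 / √(2365.1 × 602.5) = -1094.05 / 1193.7222 ≈ -0.917

-0.917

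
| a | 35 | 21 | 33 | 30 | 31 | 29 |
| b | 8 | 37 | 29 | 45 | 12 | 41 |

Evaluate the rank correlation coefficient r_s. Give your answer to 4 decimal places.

-0.7143

Rank a: 6, 1, 5, 3, 4, 2
Rank b: 1, 4, 3, 6, 2, 5
d = rank(a) − rank(b): 5, -3, 2, -3, 2, -3; Σd² = 60
ρ = 1 − 6Σd² / [n(n²−1)] = 1 − 6×60 / (6×35) = 1 − 360/210 ≈ -0.7143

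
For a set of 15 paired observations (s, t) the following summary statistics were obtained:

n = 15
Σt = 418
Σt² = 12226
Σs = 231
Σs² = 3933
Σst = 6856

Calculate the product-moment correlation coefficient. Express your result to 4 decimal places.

r = (nΣst − ΣsΣt) / √[(nΣs² − (Σs)²)(nΣt² − (Σt)²)]
Numerator: 15×6856 − 231×418 = 6282
Denominator: √[(58995 − 53361)(183390 − 174724)] = √[5634 × 8666] = 6987.4347
r = 6282 / 6987.4347 ≈ 0.8990

0.8990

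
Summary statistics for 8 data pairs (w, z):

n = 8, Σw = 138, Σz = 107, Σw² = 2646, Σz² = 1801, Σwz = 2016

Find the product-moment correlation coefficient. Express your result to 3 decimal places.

0.543

r = (nΣwz − ΣwΣz) / √[(nΣw² − (Σw)²)(nΣz² − (Σz)²)]
Numerator: 8×2016 − 138×107 = 1362
Denominator: √[(21168 − 19044)(14408 − 11449)] = √[2124 × 2959] = 2506.9735
r = 1362 / 2506.9735 ≈ 0.543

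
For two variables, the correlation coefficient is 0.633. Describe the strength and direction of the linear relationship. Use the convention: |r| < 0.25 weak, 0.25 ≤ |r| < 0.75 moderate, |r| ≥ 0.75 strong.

moderate positive

r = 0.633 > 0 so the relationship is positive.
|r| = 0.633, which falls in the moderate range.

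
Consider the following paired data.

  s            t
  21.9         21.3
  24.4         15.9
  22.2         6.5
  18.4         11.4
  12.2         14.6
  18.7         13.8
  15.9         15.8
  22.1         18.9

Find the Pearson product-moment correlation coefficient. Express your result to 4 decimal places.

n = 8, Σs = 155.8, Σt = 118.2, Σs² = 3146.12, Σt² = 1889.16, Σst = 2313.58
nΣst − ΣsΣt = 18508.64 − 18415.56 = 93.08
nΣs² − (Σs)² = 25168.96 − 24273.64 = 895.32; nΣt² − (Σt)² = 15113.28 − 13971.24 = 1142.04
r = 93.08 / √(895.32 × 1142.04) = 93.08 / 1011.1831 ≈ 0.0921

0.0921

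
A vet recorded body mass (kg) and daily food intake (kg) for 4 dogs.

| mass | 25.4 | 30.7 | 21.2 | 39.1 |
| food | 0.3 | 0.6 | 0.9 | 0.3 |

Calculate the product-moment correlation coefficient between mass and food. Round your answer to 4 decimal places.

-0.6406

n = 4, Σx = 116.4, Σy = 2.1, Σx² = 3565.9, Σy² = 1.35, Σxy = 56.85
nΣxy − ΣxΣy = 227.4 − 244.44 = -17.04
nΣx² − (Σx)² = 14263.6 − 13548.96 = 714.64; nΣy² − (Σy)² = 5.4 − 4.41 = 0.99
r = -17.04 / √(714.64 × 0.99) = -17.04 / 26.5988 ≈ -0.6406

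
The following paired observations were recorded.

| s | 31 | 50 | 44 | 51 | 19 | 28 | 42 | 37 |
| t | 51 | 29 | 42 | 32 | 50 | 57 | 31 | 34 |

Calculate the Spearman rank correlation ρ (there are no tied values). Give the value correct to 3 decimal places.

-0.762

Rank s: 3, 7, 6, 8, 1, 2, 5, 4
Rank t: 7, 1, 5, 3, 6, 8, 2, 4
d = rank(s) − rank(t): -4, 6, 1, 5, -5, -6, 3, 0; Σd² = 148
ρ = 1 − 6Σd² / [n(n²−1)] = 1 − 6×148 / (8×63) = 1 − 888/504 ≈ -0.762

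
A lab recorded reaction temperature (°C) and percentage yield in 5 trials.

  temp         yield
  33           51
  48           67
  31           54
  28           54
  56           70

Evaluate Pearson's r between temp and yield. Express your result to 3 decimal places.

n = 5, Σx = 196, Σy = 296, Σx² = 8274, Σy² = 17822, Σxy = 12005
nΣxy − ΣxΣy = 60025 − 58016 = 2009
nΣx² − (Σx)² = 41370 − 38416 = 2954; nΣy² − (Σy)² = 89110 − 87616 = 1494
r = 2009 / √(2954 × 1494) = 2009 / 2100.7799 ≈ 0.956

0.956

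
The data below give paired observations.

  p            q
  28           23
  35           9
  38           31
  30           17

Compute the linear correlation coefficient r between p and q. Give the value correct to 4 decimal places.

n = 4, Σp = 131, Σq = 80, Σp² = 4353, Σq² = 1860, Σpq = 2647
nΣpq − ΣpΣq = 10588 − 10480 = 108
nΣp² − (Σp)² = 17412 − 17161 = 251; nΣq² − (Σq)² = 7440 − 6400 = 1040
r = 108 / √(251 × 1040) = 108 / 510.9207 ≈ 0.2114

0.2114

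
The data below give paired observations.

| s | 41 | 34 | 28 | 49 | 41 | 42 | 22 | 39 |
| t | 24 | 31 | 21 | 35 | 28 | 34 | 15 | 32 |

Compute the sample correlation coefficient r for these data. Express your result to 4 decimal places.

0.8418

n = 8, Σs = 296, Σt = 220, Σs² = 11472, Σt² = 6392, Σst = 8495
nΣst − ΣsΣt = 67960 − 65120 = 2840
nΣs² − (Σs)² = 91776 − 87616 = 4160; nΣt² − (Σt)² = 51136 − 48400 = 2736
r = 2840 / √(4160 × 2736) = 2840 / 3373.6864 ≈ 0.8418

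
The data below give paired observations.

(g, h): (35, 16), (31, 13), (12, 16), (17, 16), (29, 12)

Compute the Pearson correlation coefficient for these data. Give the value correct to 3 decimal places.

n = 5, Σg = 124, Σh = 73, Σg² = 3460, Σh² = 1081, Σgh = 1775
nΣgh − ΣgΣh = 8875 − 9052 = -177
nΣg² − (Σg)² = 17300 − 15376 = 1924; nΣh² − (Σh)² = 5405 − 5329 = 76
r = -177 / √(1924 × 76) = -177 / 382.3925 ≈ -0.463

-0.463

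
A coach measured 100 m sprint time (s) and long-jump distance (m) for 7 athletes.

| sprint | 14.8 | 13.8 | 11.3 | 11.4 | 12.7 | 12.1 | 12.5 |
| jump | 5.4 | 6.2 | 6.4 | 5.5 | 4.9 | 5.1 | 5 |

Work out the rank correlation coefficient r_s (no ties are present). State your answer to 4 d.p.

Rank sprint: 7, 6, 1, 2, 5, 3, 4
Rank jump: 4, 6, 7, 5, 1, 3, 2
d = rank(sprint) − rank(jump): 3, 0, -6, -3, 4, 0, 2; Σd² = 74
ρ = 1 − 6Σd² / [n(n²−1)] = 1 − 6×74 / (7×48) = 1 − 444/336 ≈ -0.3214

-0.3214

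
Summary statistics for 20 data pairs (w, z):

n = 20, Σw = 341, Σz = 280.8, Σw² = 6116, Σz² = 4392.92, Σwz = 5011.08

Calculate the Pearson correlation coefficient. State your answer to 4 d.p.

r = (nΣwz − ΣwΣz) / √[(nΣw² − (Σw)²)(nΣz² − (Σz)²)]
Numerator: 20×5011.08 − 341×280.8 = 4468.8
Denominator: √[(122320 − 116281)(87858.4 − 78848.64)] = √[6039 × 9009.76] = 7376.3094
r = 4468.8 / 7376.3094 ≈ 0.6058

0.6058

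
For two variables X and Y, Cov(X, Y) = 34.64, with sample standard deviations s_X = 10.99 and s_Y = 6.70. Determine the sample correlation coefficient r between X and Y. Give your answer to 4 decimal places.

0.4704

r = Cov(X,Y) / (s_X · s_Y) = 34.64 / (10.99 × 6.70)
  = 34.64 / 73.6330 ≈ 0.4704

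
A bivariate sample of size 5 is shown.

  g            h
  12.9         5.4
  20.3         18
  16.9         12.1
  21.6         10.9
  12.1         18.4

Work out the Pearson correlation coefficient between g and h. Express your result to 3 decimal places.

0.126

n = 5, Σg = 83.8, Σh = 64.8, Σg² = 1477.08, Σh² = 956.94, Σgh = 1097.63
nΣgh − ΣgΣh = 5488.15 − 5430.24 = 57.91
nΣg² − (Σg)² = 7385.4 − 7022.44 = 362.96; nΣh² − (Σh)² = 4784.7 − 4199.04 = 585.66
r = 57.91 / √(362.96 × 585.66) = 57.91 / 461.0544 ≈ 0.126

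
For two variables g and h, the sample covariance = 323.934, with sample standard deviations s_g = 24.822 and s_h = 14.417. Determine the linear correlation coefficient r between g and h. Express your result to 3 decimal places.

0.905

r = Cov(g,h) / (s_g · s_h) = 323.934 / (24.822 × 14.417)
  = 323.934 / 357.8588 ≈ 0.905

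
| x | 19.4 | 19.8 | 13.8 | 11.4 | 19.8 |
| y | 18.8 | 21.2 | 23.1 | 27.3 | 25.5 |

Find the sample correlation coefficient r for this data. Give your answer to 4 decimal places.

n = 5, Σx = 84.2, Σy = 115.9, Σx² = 1480.84, Σy² = 2732.03, Σxy = 1919.38
nΣxy − ΣxΣy = 9596.9 − 9758.78 = -161.88
nΣx² − (Σx)² = 7404.2 − 7089.64 = 314.56; nΣy² − (Σy)² = 13660.15 − 13432.81 = 227.34
r = -161.88 / √(314.56 × 227.34) = -161.88 / 267.4174 ≈ -0.6053

-0.6053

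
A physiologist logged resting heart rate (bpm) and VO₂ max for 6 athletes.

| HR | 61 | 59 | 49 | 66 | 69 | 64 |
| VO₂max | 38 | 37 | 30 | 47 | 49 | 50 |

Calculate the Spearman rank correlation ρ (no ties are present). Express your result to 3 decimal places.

Rank HR: 3, 2, 1, 5, 6, 4
Rank VO₂max: 3, 2, 1, 4, 5, 6
d = rank(HR) − rank(VO₂max): 0, 0, 0, 1, 1, -2; Σd² = 6
ρ = 1 − 6Σd² / [n(n²−1)] = 1 − 6×6 / (6×35) = 1 − 36/210 ≈ 0.829

0.829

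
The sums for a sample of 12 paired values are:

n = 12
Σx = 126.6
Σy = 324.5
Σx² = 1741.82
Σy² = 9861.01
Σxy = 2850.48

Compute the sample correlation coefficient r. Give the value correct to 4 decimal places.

-0.8627

r = (nΣxy − ΣxΣy) / √[(nΣx² − (Σx)²)(nΣy² − (Σy)²)]
Numerator: 12×2850.48 − 126.6×324.5 = -6875.94
Denominator: √[(20901.84 − 16027.56)(118332.12 − 105300.25)] = √[4874.28 × 13031.87] = 7970.0052
r = -6875.94 / 7970.0052 ≈ -0.8627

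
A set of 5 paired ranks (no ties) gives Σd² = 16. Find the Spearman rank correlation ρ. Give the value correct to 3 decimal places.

0.200

ρ = 1 − 6Σd² / [n(n²−1)] = 1 − 6×16 / (5×24)
  = 1 − 96/120 = 1 − 0.8000 ≈ 0.200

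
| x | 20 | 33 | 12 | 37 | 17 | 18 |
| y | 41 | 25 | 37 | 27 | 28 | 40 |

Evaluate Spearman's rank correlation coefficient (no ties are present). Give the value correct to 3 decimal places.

Rank x: 4, 5, 1, 6, 2, 3
Rank y: 6, 1, 4, 2, 3, 5
d = rank(x) − rank(y): -2, 4, -3, 4, -1, -2; Σd² = 50
ρ = 1 − 6Σd² / [n(n²−1)] = 1 − 6×50 / (6×35) = 1 − 300/210 ≈ -0.429

-0.429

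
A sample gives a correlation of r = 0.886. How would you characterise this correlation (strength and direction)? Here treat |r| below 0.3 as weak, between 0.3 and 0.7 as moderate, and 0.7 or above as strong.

strong positive

r = 0.886 > 0 so the relationship is positive.
|r| = 0.886, which falls in the strong range.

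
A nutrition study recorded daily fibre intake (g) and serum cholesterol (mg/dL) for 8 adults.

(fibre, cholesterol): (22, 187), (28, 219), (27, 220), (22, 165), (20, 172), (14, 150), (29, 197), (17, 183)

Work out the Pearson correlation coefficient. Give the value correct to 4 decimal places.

n = 8, Σx = 179, Σy = 1493, Σx² = 4207, Σy² = 282937, Σxy = 34180
nΣxy − ΣxΣy = 273440 − 267247 = 6193
nΣx² − (Σx)² = 33656 − 32041 = 1615; nΣy² − (Σy)² = 2263496 − 2229049 = 34447
r = 6193 / √(1615 × 34447) = 6193 / 7458.6798 ≈ 0.8303

0.8303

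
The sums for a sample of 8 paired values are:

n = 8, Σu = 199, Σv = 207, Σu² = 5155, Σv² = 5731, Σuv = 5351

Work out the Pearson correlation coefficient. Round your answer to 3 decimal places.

r = (nΣuv − ΣuΣv) / √[(nΣu² − (Σu)²)(nΣv² − (Σv)²)]
Numerator: 8×5351 − 199×207 = 1615
Denominator: √[(41240 − 39601)(45848 − 42849)] = √[1639 × 2999] = 2217.0613
r = 1615 / 2217.0613 ≈ 0.728

0.728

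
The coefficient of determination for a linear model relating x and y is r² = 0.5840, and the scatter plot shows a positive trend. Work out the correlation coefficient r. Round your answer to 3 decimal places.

0.764

|r| = √0.5840 = 0.764
The association is positive, so r = 0.764.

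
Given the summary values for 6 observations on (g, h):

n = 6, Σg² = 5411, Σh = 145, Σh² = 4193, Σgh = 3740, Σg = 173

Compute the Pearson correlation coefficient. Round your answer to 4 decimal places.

-0.8168

r = (nΣgh − ΣgΣh) / √[(nΣg² − (Σg)²)(nΣh² − (Σh)²)]
Numerator: 6×3740 − 173×145 = -2645
Denominator: √[(32466 − 29929)(25158 − 21025)] = √[2537 × 4133] = 3238.1200
r = -2645 / 3238.1200 ≈ -0.8168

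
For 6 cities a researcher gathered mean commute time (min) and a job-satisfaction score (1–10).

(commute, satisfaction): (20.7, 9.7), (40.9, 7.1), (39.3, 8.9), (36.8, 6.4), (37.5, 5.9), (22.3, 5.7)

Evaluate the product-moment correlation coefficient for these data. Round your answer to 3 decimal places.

-0.184

n = 6, Σx = 197.5, Σy = 43.7, Σx² = 6903.57, Σy² = 331.97, Σxy = 1424.83
nΣxy − ΣxΣy = 8548.98 − 8630.75 = -81.77
nΣx² − (Σx)² = 41421.42 − 39006.25 = 2415.17; nΣy² − (Σy)² = 1991.82 − 1909.69 = 82.13
r = -81.77 / √(2415.17 × 82.13) = -81.77 / 445.3739 ≈ -0.184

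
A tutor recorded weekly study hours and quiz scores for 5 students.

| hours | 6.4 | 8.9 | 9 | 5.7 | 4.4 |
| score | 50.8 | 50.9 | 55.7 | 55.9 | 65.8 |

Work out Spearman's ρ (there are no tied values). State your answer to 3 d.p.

-0.600

Rank hours: 3, 4, 5, 2, 1
Rank score: 1, 2, 3, 4, 5
d = rank(hours) − rank(score): 2, 2, 2, -2, -4; Σd² = 32
ρ = 1 − 6Σd² / [n(n²−1)] = 1 − 6×32 / (5×24) = 1 − 192/120 ≈ -0.600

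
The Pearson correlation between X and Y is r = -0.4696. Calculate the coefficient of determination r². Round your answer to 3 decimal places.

r² = (-0.4696)² = 0.221

0.221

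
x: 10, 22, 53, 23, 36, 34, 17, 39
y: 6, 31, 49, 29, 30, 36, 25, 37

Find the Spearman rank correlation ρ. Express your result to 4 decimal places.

0.8810

Rank x: 1, 3, 8, 4, 6, 5, 2, 7
Rank y: 1, 5, 8, 3, 4, 6, 2, 7
d = rank(x) − rank(y): 0, -2, 0, 1, 2, -1, 0, 0; Σd² = 10
ρ = 1 − 6Σd² / [n(n²−1)] = 1 − 6×10 / (8×63) = 1 − 60/504 ≈ 0.8810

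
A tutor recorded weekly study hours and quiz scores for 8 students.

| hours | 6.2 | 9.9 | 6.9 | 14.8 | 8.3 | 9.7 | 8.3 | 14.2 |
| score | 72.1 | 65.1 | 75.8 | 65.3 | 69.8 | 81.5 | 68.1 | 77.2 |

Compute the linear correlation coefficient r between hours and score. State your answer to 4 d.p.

-0.1107

n = 8, Σx = 78.3, Σy = 574.9, Σx² = 836.61, Σy² = 41557.89, Σxy = 5612.33
nΣxy − ΣxΣy = 44898.64 − 45014.67 = -116.03
nΣx² − (Σx)² = 6692.88 − 6130.89 = 561.99; nΣy² − (Σy)² = 332463.12 − 330510.01 = 1953.11
r = -116.03 / √(561.99 × 1953.11) = -116.03 / 1047.6776 ≈ -0.1107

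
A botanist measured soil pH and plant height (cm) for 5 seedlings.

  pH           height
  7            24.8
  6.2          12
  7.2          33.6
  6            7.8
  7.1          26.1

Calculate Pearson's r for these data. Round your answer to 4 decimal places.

n = 5, Σx = 33.5, Σy = 104.3, Σx² = 225.69, Σy² = 2630.05, Σxy = 722.03
nΣxy − ΣxΣy = 3610.15 − 3494.05 = 116.1
nΣx² − (Σx)² = 1128.45 − 1122.25 = 6.2; nΣy² − (Σy)² = 13150.25 − 10878.49 = 2271.76
r = 116.1 / √(6.2 × 2271.76) = 116.1 / 118.6799 ≈ 0.9783

0.9783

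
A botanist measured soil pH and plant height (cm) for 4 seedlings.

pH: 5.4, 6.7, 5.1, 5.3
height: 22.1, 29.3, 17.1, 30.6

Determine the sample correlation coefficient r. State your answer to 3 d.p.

0.550

n = 4, Σx = 22.5, Σy = 99.1, Σx² = 128.15, Σy² = 2575.67, Σxy = 565.04
nΣxy − ΣxΣy = 2260.16 − 2229.75 = 30.41
nΣx² − (Σx)² = 512.6 − 506.25 = 6.35; nΣy² − (Σy)² = 10302.68 − 9820.81 = 481.87
r = 30.41 / √(6.35 × 481.87) = 30.41 / 55.3161 ≈ 0.550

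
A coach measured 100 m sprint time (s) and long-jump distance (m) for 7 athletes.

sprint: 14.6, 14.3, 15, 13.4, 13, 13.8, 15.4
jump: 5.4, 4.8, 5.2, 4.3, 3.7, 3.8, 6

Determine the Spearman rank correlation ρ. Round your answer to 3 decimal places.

0.929

Rank sprint: 5, 4, 6, 2, 1, 3, 7
Rank jump: 6, 4, 5, 3, 1, 2, 7
d = rank(sprint) − rank(jump): -1, 0, 1, -1, 0, 1, 0; Σd² = 4
ρ = 1 − 6Σd² / [n(n²−1)] = 1 − 6×4 / (7×48) = 1 − 24/336 ≈ 0.929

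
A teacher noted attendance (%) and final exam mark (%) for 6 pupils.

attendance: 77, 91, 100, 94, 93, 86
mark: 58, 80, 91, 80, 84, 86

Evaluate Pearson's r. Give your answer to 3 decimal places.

n = 6, Σx = 541, Σy = 479, Σx² = 49091, Σy² = 38897, Σxy = 43574
nΣxy − ΣxΣy = 261444 − 259139 = 2305
nΣx² − (Σx)² = 294546 − 292681 = 1865; nΣy² − (Σy)² = 233382 − 229441 = 3941
r = 2305 / √(1865 × 3941) = 2305 / 2711.0819 ≈ 0.850

0.850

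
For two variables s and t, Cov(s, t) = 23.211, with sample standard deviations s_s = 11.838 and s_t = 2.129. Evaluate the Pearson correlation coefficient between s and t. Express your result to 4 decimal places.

0.9210

r = Cov(s,t) / (s_s · s_t) = 23.211 / (11.838 × 2.129)
  = 23.211 / 25.2031 ≈ 0.9210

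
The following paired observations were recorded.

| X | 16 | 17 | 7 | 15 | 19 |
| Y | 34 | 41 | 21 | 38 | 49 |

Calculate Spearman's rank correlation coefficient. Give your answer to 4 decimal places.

Rank X: 3, 4, 1, 2, 5
Rank Y: 2, 4, 1, 3, 5
d = rank(X) − rank(Y): 1, 0, 0, -1, 0; Σd² = 2
ρ = 1 − 6Σd² / [n(n²−1)] = 1 − 6×2 / (5×24) = 1 − 12/120 ≈ 0.9000

0.9000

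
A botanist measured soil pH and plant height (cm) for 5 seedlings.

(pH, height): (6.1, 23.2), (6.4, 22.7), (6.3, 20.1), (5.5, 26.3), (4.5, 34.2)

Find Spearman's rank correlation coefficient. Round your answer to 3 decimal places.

-0.900

Rank pH: 3, 5, 4, 2, 1
Rank height: 3, 2, 1, 4, 5
d = rank(pH) − rank(height): 0, 3, 3, -2, -4; Σd² = 38
ρ = 1 − 6Σd² / [n(n²−1)] = 1 − 6×38 / (5×24) = 1 − 228/120 ≈ -0.900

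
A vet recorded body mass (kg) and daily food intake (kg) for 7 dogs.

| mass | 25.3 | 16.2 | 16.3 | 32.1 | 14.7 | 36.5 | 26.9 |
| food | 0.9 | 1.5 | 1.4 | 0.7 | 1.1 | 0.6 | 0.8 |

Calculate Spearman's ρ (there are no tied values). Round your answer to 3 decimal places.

-0.893

Rank mass: 4, 2, 3, 6, 1, 7, 5
Rank food: 4, 7, 6, 2, 5, 1, 3
d = rank(mass) − rank(food): 0, -5, -3, 4, -4, 6, 2; Σd² = 106
ρ = 1 − 6Σd² / [n(n²−1)] = 1 − 6×106 / (7×48) = 1 − 636/336 ≈ -0.893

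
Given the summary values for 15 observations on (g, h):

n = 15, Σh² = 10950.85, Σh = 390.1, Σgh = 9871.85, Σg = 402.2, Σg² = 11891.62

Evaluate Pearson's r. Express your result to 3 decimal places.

-0.623

r = (nΣgh − ΣgΣh) / √[(nΣg² − (Σg)²)(nΣh² − (Σh)²)]
Numerator: 15×9871.85 − 402.2×390.1 = -8820.47
Denominator: √[(178374.3 − 161764.84)(164262.75 − 152178.01)] = √[16609.46 × 12084.74] = 14167.6041
r = -8820.47 / 14167.6041 ≈ -0.623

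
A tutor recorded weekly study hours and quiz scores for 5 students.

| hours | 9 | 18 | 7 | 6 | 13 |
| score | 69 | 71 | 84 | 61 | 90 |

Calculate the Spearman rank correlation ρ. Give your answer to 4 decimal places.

0.5000

Rank hours: 3, 5, 2, 1, 4
Rank score: 2, 3, 4, 1, 5
d = rank(hours) − rank(score): 1, 2, -2, 0, -1; Σd² = 10
ρ = 1 − 6Σd² / [n(n²−1)] = 1 − 6×10 / (5×24) = 1 − 60/120 ≈ 0.5000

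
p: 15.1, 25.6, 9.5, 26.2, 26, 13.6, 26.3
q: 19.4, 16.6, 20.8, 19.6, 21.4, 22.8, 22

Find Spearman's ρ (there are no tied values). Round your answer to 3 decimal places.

Rank p: 3, 4, 1, 6, 5, 2, 7
Rank q: 2, 1, 4, 3, 5, 7, 6
d = rank(p) − rank(q): 1, 3, -3, 3, 0, -5, 1; Σd² = 54
ρ = 1 − 6Σd² / [n(n²−1)] = 1 − 6×54 / (7×48) = 1 − 324/336 ≈ 0.036

0.036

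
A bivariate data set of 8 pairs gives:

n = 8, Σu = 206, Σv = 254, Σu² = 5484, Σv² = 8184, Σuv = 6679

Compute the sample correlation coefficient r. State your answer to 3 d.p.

r = (nΣuv − ΣuΣv) / √[(nΣu² − (Σu)²)(nΣv² − (Σv)²)]
Numerator: 8×6679 − 206×254 = 1108
Denominator: √[(43872 − 42436)(65472 − 64516)] = √[1436 × 956] = 1171.6723
r = 1108 / 1171.6723 ≈ 0.946

0.946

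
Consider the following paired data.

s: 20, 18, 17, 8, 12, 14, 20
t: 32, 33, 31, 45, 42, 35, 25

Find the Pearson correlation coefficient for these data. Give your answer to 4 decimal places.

n = 7, Σs = 109, Σt = 243, Σs² = 1817, Σt² = 8713, Σst = 3615
nΣst − ΣsΣt = 25305 − 26487 = -1182
nΣs² − (Σs)² = 12719 − 11881 = 838; nΣt² − (Σt)² = 60991 − 59049 = 1942
r = -1182 / √(838 × 1942) = -1182 / 1275.6943 ≈ -0.9266

-0.9266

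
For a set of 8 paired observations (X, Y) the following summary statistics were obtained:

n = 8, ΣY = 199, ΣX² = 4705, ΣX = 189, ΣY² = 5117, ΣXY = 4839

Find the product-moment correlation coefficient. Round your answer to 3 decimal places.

0.688

r = (nΣXY − ΣXΣY) / √[(nΣX² − (ΣX)²)(nΣY² − (ΣY)²)]
Numerator: 8×4839 − 189×199 = 1101
Denominator: √[(37640 − 35721)(40936 − 39601)] = √[1919 × 1335] = 1600.5827
r = 1101 / 1600.5827 ≈ 0.688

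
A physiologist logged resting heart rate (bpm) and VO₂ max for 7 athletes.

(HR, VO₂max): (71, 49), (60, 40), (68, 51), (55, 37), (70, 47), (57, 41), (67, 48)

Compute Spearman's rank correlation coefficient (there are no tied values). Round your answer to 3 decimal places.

Rank HR: 7, 3, 5, 1, 6, 2, 4
Rank VO₂max: 6, 2, 7, 1, 4, 3, 5
d = rank(HR) − rank(VO₂max): 1, 1, -2, 0, 2, -1, -1; Σd² = 12
ρ = 1 − 6Σd² / [n(n²−1)] = 1 − 6×12 / (7×48) = 1 − 72/336 ≈ 0.786

0.786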